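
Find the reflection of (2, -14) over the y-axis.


Reflection across y-axis: (x, y) -> (-x, y)
(2, -14) -> (-2, -14)

(-2, -14)


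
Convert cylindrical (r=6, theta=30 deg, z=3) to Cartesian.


x = 6 * cos(30) = 5.1962
y = 6 * sin(30) = 3
z = 3

(5.1962, 3, 3)


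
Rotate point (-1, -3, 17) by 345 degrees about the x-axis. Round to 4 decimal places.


x' = -1
y' = -3*cos(345) - 17*sin(345) = 1.5021
z' = -3*sin(345) + 17*cos(345) = 17.1972

(-1, 1.5021, 17.1972)


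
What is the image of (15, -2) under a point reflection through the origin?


Reflection through origin: (x, y) -> (-x, -y)
(15, -2) -> (-15, 2)

(-15, 2)


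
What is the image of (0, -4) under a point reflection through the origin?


Reflection through origin: (x, y) -> (-x, -y)
(0, -4) -> (0, 4)

(0, 4)


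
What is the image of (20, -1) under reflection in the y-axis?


Reflection across y-axis: (x, y) -> (-x, y)
(20, -1) -> (-20, -1)

(-20, -1)


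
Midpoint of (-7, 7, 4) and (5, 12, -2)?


Midpoint = ((-7+5)/2, (7+12)/2, (4+-2)/2) = (-1, 9.5, 1)

(-1, 9.5, 1)


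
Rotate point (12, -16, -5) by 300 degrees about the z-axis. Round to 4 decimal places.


x' = 12*cos(300) - -16*sin(300) = -7.8564
y' = 12*sin(300) + -16*cos(300) = -18.3923
z' = -5

(-7.8564, -18.3923, -5)


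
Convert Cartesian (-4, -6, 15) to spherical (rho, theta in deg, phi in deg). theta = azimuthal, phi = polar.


rho = sqrt((-4)^2 + (-6)^2 + 15^2) = 16.6433
theta = atan2(-6, -4) = 236.3099 deg
phi = acos(15/16.6433) = 25.6755 deg

rho = 16.6433, theta = 236.3099 deg, phi = 25.6755 deg


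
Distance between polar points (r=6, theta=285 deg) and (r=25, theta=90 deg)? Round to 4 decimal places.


d = sqrt(r1^2 + r2^2 - 2*r1*r2*cos(t2-t1))
d = sqrt(6^2 + 25^2 - 2*6*25*cos(90-285)) = 30.8347

30.8347


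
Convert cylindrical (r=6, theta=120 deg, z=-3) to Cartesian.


x = 6 * cos(120) = -3
y = 6 * sin(120) = 5.1962
z = -3

(-3, 5.1962, -3)


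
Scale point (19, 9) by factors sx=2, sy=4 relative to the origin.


Scaling: (x*sx, y*sy) = (19*2, 9*4) = (38, 36)

(38, 36)


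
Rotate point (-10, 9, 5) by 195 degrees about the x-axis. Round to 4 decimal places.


x' = -10
y' = 9*cos(195) - 5*sin(195) = -7.3992
z' = 9*sin(195) + 5*cos(195) = -7.159

(-10, -7.3992, -7.159)


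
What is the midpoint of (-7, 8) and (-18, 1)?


Midpoint = ((-7+-18)/2, (8+1)/2) = (-12.5, 4.5)

(-12.5, 4.5)


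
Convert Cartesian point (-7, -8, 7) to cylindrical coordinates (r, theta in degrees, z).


r = sqrt((-7)^2 + (-8)^2) = 10.6301
theta = atan2(-8, -7) = 228.8141 deg
z = 7

r = 10.6301, theta = 228.8141 deg, z = 7


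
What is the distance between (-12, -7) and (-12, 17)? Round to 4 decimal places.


d = sqrt((-12--12)^2 + (17--7)^2) = 24

24


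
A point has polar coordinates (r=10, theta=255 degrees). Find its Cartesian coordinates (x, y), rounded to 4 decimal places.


x = 10 * cos(255) = -2.5882
y = 10 * sin(255) = -9.6593

(-2.5882, -9.6593)


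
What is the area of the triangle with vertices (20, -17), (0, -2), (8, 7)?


Area = |x1(y2-y3) + x2(y3-y1) + x3(y1-y2)| / 2
= |20*(-2-7) + 0*(7--17) + 8*(-17--2)| / 2
= 150

150


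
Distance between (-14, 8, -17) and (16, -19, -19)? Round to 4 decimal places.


d = sqrt((16--14)^2 + (-19-8)^2 + (-19--17)^2) = 40.4104

40.4104


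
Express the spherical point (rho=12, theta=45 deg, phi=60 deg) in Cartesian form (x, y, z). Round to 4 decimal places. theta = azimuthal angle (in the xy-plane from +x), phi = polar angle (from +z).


x = 12 * sin(60) * cos(45) = 7.3485
y = 12 * sin(60) * sin(45) = 7.3485
z = 12 * cos(60) = 6

(7.3485, 7.3485, 6)


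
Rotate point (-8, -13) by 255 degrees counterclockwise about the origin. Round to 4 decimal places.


x' = -8*cos(255) - -13*sin(255) = -10.4865
y' = -8*sin(255) + -13*cos(255) = 11.0921

(-10.4865, 11.0921)


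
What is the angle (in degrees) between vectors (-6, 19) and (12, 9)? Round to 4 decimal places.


dot = -6*12 + 19*9 = 99
|u| = 19.9249, |v| = 15
cos(angle) = 0.3312
angle = 70.6557 degrees

70.6557 degrees


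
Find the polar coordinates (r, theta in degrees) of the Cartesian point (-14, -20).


r = sqrt((-14)^2 + (-20)^2) = 24.4131
theta = atan2(-20, -14) = 235.008 degrees

r = 24.4131, theta = 235.008 degrees


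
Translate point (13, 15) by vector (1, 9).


Translation: (x+dx, y+dy) = (13+1, 15+9) = (14, 24)

(14, 24)


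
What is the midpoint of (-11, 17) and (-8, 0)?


Midpoint = ((-11+-8)/2, (17+0)/2) = (-9.5, 8.5)

(-9.5, 8.5)


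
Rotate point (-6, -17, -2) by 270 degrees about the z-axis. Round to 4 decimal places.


x' = -6*cos(270) - -17*sin(270) = -17
y' = -6*sin(270) + -17*cos(270) = 6
z' = -2

(-17, 6, -2)


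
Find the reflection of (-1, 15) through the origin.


Reflection through origin: (x, y) -> (-x, -y)
(-1, 15) -> (1, -15)

(1, -15)


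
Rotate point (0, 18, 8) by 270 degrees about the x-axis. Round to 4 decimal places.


x' = 0
y' = 18*cos(270) - 8*sin(270) = 8
z' = 18*sin(270) + 8*cos(270) = -18

(0, 8, -18)


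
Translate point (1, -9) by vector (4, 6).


Translation: (x+dx, y+dy) = (1+4, -9+6) = (5, -3)

(5, -3)


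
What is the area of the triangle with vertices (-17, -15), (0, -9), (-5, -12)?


Area = |x1(y2-y3) + x2(y3-y1) + x3(y1-y2)| / 2
= |-17*(-9--12) + 0*(-12--15) + -5*(-15--9)| / 2
= 10.5

10.5


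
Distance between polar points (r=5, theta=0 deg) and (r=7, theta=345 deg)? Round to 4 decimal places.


d = sqrt(r1^2 + r2^2 - 2*r1*r2*cos(t2-t1))
d = sqrt(5^2 + 7^2 - 2*5*7*cos(345-0)) = 2.5269

2.5269


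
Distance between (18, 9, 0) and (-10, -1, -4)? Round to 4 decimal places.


d = sqrt((-10-18)^2 + (-1-9)^2 + (-4-0)^2) = 30

30


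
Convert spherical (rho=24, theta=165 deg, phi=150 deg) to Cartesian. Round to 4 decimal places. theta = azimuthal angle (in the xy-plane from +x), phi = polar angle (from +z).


x = 24 * sin(150) * cos(165) = -11.5911
y = 24 * sin(150) * sin(165) = 3.1058
z = 24 * cos(150) = -20.7846

(-11.5911, 3.1058, -20.7846)


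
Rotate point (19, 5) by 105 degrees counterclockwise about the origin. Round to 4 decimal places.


x' = 19*cos(105) - 5*sin(105) = -9.7472
y' = 19*sin(105) + 5*cos(105) = 17.0585

(-9.7472, 17.0585)


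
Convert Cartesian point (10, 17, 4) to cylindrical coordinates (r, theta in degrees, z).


r = sqrt(10^2 + 17^2) = 19.7231
theta = atan2(17, 10) = 59.5345 deg
z = 4

r = 19.7231, theta = 59.5345 deg, z = 4


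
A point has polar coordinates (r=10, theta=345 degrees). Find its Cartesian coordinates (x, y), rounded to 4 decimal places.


x = 10 * cos(345) = 9.6593
y = 10 * sin(345) = -2.5882

(9.6593, -2.5882)


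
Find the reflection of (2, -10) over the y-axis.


Reflection across y-axis: (x, y) -> (-x, y)
(2, -10) -> (-2, -10)

(-2, -10)


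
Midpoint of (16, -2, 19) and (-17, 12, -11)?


Midpoint = ((16+-17)/2, (-2+12)/2, (19+-11)/2) = (-0.5, 5, 4)

(-0.5, 5, 4)


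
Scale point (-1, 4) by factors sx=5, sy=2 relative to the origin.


Scaling: (x*sx, y*sy) = (-1*5, 4*2) = (-5, 8)

(-5, 8)


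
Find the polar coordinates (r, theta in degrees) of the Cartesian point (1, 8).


r = sqrt(1^2 + 8^2) = 8.0623
theta = atan2(8, 1) = 82.875 degrees

r = 8.0623, theta = 82.875 degrees


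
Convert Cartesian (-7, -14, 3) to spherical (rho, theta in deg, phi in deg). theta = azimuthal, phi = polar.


rho = sqrt((-7)^2 + (-14)^2 + 3^2) = 15.9374
theta = atan2(-14, -7) = 243.4349 deg
phi = acos(3/15.9374) = 79.1501 deg

rho = 15.9374, theta = 243.4349 deg, phi = 79.1501 deg


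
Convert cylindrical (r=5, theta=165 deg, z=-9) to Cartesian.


x = 5 * cos(165) = -4.8296
y = 5 * sin(165) = 1.2941
z = -9

(-4.8296, 1.2941, -9)


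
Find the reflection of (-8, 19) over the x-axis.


Reflection across x-axis: (x, y) -> (x, -y)
(-8, 19) -> (-8, -19)

(-8, -19)


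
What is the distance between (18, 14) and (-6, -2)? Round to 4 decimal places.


d = sqrt((-6-18)^2 + (-2-14)^2) = 28.8444

28.8444


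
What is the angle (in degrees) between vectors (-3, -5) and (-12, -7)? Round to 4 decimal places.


dot = -3*-12 + -5*-7 = 71
|u| = 5.831, |v| = 13.8924
cos(angle) = 0.8765
angle = 28.7798 degrees

28.7798 degrees


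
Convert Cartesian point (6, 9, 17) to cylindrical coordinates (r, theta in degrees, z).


r = sqrt(6^2 + 9^2) = 10.8167
theta = atan2(9, 6) = 56.3099 deg
z = 17

r = 10.8167, theta = 56.3099 deg, z = 17


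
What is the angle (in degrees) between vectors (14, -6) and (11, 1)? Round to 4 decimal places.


dot = 14*11 + -6*1 = 148
|u| = 15.2315, |v| = 11.0454
cos(angle) = 0.8797
angle = 28.393 degrees

28.393 degrees


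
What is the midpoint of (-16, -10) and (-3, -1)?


Midpoint = ((-16+-3)/2, (-10+-1)/2) = (-9.5, -5.5)

(-9.5, -5.5)


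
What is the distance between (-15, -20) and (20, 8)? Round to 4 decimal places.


d = sqrt((20--15)^2 + (8--20)^2) = 44.8219

44.8219


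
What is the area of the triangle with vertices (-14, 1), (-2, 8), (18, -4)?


Area = |x1(y2-y3) + x2(y3-y1) + x3(y1-y2)| / 2
= |-14*(8--4) + -2*(-4-1) + 18*(1-8)| / 2
= 142

142


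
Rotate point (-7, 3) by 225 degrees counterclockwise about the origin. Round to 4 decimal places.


x' = -7*cos(225) - 3*sin(225) = 7.0711
y' = -7*sin(225) + 3*cos(225) = 2.8284

(7.0711, 2.8284)


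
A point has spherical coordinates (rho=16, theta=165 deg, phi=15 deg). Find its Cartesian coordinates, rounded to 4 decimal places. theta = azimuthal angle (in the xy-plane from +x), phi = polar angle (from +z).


x = 16 * sin(15) * cos(165) = -4
y = 16 * sin(15) * sin(165) = 1.0718
z = 16 * cos(15) = 15.4548

(-4, 1.0718, 15.4548)


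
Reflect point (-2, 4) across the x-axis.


Reflection across x-axis: (x, y) -> (x, -y)
(-2, 4) -> (-2, -4)

(-2, -4)


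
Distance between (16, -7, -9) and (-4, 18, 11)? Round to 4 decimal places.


d = sqrt((-4-16)^2 + (18--7)^2 + (11--9)^2) = 37.7492

37.7492


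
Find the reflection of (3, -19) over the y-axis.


Reflection across y-axis: (x, y) -> (-x, y)
(3, -19) -> (-3, -19)

(-3, -19)


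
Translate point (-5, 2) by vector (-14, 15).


Translation: (x+dx, y+dy) = (-5+-14, 2+15) = (-19, 17)

(-19, 17)


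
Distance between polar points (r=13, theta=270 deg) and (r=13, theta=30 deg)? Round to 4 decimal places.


d = sqrt(r1^2 + r2^2 - 2*r1*r2*cos(t2-t1))
d = sqrt(13^2 + 13^2 - 2*13*13*cos(30-270)) = 22.5167

22.5167


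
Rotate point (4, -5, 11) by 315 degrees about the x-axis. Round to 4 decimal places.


x' = 4
y' = -5*cos(315) - 11*sin(315) = 4.2426
z' = -5*sin(315) + 11*cos(315) = 11.3137

(4, 4.2426, 11.3137)


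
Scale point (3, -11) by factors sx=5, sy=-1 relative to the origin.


Scaling: (x*sx, y*sy) = (3*5, -11*-1) = (15, 11)

(15, 11)


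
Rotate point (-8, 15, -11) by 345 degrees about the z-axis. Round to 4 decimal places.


x' = -8*cos(345) - 15*sin(345) = -3.8451
y' = -8*sin(345) + 15*cos(345) = 16.5594
z' = -11

(-3.8451, 16.5594, -11)


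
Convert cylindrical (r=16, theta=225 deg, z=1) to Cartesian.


x = 16 * cos(225) = -11.3137
y = 16 * sin(225) = -11.3137
z = 1

(-11.3137, -11.3137, 1)


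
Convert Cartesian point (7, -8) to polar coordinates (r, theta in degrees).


r = sqrt(7^2 + (-8)^2) = 10.6301
theta = atan2(-8, 7) = 311.1859 degrees

r = 10.6301, theta = 311.1859 degrees


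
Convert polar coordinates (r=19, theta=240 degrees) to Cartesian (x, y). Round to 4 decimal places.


x = 19 * cos(240) = -9.5
y = 19 * sin(240) = -16.4545

(-9.5, -16.4545)


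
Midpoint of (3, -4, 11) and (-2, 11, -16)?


Midpoint = ((3+-2)/2, (-4+11)/2, (11+-16)/2) = (0.5, 3.5, -2.5)

(0.5, 3.5, -2.5)


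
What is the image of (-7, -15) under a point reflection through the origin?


Reflection through origin: (x, y) -> (-x, -y)
(-7, -15) -> (7, 15)

(7, 15)


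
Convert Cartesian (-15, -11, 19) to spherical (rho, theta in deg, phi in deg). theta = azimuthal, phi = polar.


rho = sqrt((-15)^2 + (-11)^2 + 19^2) = 26.5895
theta = atan2(-11, -15) = 216.2538 deg
phi = acos(19/26.5895) = 44.3921 deg

rho = 26.5895, theta = 216.2538 deg, phi = 44.3921 deg


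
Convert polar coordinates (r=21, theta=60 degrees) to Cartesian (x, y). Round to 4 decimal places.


x = 21 * cos(60) = 10.5
y = 21 * sin(60) = 18.1865

(10.5, 18.1865)


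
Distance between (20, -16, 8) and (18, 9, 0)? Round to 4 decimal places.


d = sqrt((18-20)^2 + (9--16)^2 + (0-8)^2) = 26.3249

26.3249


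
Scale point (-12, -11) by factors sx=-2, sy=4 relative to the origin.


Scaling: (x*sx, y*sy) = (-12*-2, -11*4) = (24, -44)

(24, -44)


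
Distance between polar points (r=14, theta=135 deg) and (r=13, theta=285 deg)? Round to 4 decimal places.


d = sqrt(r1^2 + r2^2 - 2*r1*r2*cos(t2-t1))
d = sqrt(14^2 + 13^2 - 2*14*13*cos(285-135)) = 26.0813

26.0813


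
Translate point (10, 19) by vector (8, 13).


Translation: (x+dx, y+dy) = (10+8, 19+13) = (18, 32)

(18, 32)


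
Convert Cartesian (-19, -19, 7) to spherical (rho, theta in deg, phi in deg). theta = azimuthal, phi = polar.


rho = sqrt((-19)^2 + (-19)^2 + 7^2) = 27.7669
theta = atan2(-19, -19) = 225 deg
phi = acos(7/27.7669) = 75.3983 deg

rho = 27.7669, theta = 225 deg, phi = 75.3983 deg


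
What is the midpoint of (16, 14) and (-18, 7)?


Midpoint = ((16+-18)/2, (14+7)/2) = (-1, 10.5)

(-1, 10.5)


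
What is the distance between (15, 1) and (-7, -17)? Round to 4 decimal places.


d = sqrt((-7-15)^2 + (-17-1)^2) = 28.4253

28.4253


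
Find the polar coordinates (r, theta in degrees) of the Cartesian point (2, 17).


r = sqrt(2^2 + 17^2) = 17.1172
theta = atan2(17, 2) = 83.2902 degrees

r = 17.1172, theta = 83.2902 degrees


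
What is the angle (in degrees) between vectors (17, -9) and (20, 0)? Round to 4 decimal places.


dot = 17*20 + -9*0 = 340
|u| = 19.2354, |v| = 20
cos(angle) = 0.8838
angle = 27.8973 degrees

27.8973 degrees


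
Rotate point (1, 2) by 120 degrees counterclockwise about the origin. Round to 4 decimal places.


x' = 1*cos(120) - 2*sin(120) = -2.2321
y' = 1*sin(120) + 2*cos(120) = -0.134

(-2.2321, -0.134)


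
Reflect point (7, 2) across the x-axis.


Reflection across x-axis: (x, y) -> (x, -y)
(7, 2) -> (7, -2)

(7, -2)


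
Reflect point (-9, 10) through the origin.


Reflection through origin: (x, y) -> (-x, -y)
(-9, 10) -> (9, -10)

(9, -10)


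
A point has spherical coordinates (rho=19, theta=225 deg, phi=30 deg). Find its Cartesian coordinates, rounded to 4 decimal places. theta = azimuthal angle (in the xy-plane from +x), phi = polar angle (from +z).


x = 19 * sin(30) * cos(225) = -6.7175
y = 19 * sin(30) * sin(225) = -6.7175
z = 19 * cos(30) = 16.4545

(-6.7175, -6.7175, 16.4545)


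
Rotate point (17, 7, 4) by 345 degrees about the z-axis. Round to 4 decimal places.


x' = 17*cos(345) - 7*sin(345) = 18.2325
y' = 17*sin(345) + 7*cos(345) = 2.3616
z' = 4

(18.2325, 2.3616, 4)


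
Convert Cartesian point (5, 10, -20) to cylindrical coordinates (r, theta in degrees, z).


r = sqrt(5^2 + 10^2) = 11.1803
theta = atan2(10, 5) = 63.4349 deg
z = -20

r = 11.1803, theta = 63.4349 deg, z = -20


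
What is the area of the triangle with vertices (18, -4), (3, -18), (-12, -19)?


Area = |x1(y2-y3) + x2(y3-y1) + x3(y1-y2)| / 2
= |18*(-18--19) + 3*(-19--4) + -12*(-4--18)| / 2
= 97.5

97.5


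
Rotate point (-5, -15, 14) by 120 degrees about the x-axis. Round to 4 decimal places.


x' = -5
y' = -15*cos(120) - 14*sin(120) = -4.6244
z' = -15*sin(120) + 14*cos(120) = -19.9904

(-5, -4.6244, -19.9904)


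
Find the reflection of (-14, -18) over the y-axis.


Reflection across y-axis: (x, y) -> (-x, y)
(-14, -18) -> (14, -18)

(14, -18)


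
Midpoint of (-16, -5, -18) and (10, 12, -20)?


Midpoint = ((-16+10)/2, (-5+12)/2, (-18+-20)/2) = (-3, 3.5, -19)

(-3, 3.5, -19)


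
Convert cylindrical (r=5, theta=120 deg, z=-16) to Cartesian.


x = 5 * cos(120) = -2.5
y = 5 * sin(120) = 4.3301
z = -16

(-2.5, 4.3301, -16)


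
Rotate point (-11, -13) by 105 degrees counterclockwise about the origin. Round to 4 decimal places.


x' = -11*cos(105) - -13*sin(105) = 15.404
y' = -11*sin(105) + -13*cos(105) = -7.2605

(15.404, -7.2605)


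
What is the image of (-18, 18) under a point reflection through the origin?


Reflection through origin: (x, y) -> (-x, -y)
(-18, 18) -> (18, -18)

(18, -18)


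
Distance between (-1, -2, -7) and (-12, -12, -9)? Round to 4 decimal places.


d = sqrt((-12--1)^2 + (-12--2)^2 + (-9--7)^2) = 15

15


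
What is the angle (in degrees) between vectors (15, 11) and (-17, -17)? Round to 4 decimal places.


dot = 15*-17 + 11*-17 = -442
|u| = 18.6011, |v| = 24.0416
cos(angle) = -0.9884
angle = 171.2538 degrees

171.2538 degrees


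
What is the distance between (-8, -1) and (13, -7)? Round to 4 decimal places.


d = sqrt((13--8)^2 + (-7--1)^2) = 21.8403

21.8403


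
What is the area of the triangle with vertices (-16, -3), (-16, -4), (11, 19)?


Area = |x1(y2-y3) + x2(y3-y1) + x3(y1-y2)| / 2
= |-16*(-4-19) + -16*(19--3) + 11*(-3--4)| / 2
= 13.5

13.5


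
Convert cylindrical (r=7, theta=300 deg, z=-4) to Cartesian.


x = 7 * cos(300) = 3.5
y = 7 * sin(300) = -6.0622
z = -4

(3.5, -6.0622, -4)


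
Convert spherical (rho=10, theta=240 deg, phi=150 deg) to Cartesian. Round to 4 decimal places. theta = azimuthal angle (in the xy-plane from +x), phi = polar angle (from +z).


x = 10 * sin(150) * cos(240) = -2.5
y = 10 * sin(150) * sin(240) = -4.3301
z = 10 * cos(150) = -8.6603

(-2.5, -4.3301, -8.6603)


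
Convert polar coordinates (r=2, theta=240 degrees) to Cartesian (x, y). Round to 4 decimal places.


x = 2 * cos(240) = -1
y = 2 * sin(240) = -1.7321

(-1, -1.7321)


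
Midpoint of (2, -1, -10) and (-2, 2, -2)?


Midpoint = ((2+-2)/2, (-1+2)/2, (-10+-2)/2) = (0, 0.5, -6)

(0, 0.5, -6)


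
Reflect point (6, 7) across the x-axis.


Reflection across x-axis: (x, y) -> (x, -y)
(6, 7) -> (6, -7)

(6, -7)


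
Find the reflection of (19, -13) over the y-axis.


Reflection across y-axis: (x, y) -> (-x, y)
(19, -13) -> (-19, -13)

(-19, -13)


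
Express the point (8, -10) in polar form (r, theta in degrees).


r = sqrt(8^2 + (-10)^2) = 12.8062
theta = atan2(-10, 8) = 308.6598 degrees

r = 12.8062, theta = 308.6598 degrees


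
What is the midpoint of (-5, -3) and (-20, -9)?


Midpoint = ((-5+-20)/2, (-3+-9)/2) = (-12.5, -6)

(-12.5, -6)


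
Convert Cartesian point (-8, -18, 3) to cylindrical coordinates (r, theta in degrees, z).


r = sqrt((-8)^2 + (-18)^2) = 19.6977
theta = atan2(-18, -8) = 246.0375 deg
z = 3

r = 19.6977, theta = 246.0375 deg, z = 3


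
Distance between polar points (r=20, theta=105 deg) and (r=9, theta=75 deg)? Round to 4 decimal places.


d = sqrt(r1^2 + r2^2 - 2*r1*r2*cos(t2-t1))
d = sqrt(20^2 + 9^2 - 2*20*9*cos(75-105)) = 13.0089

13.0089


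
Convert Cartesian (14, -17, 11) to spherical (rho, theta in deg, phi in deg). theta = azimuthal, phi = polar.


rho = sqrt(14^2 + (-17)^2 + 11^2) = 24.6171
theta = atan2(-17, 14) = 309.4725 deg
phi = acos(11/24.6171) = 63.4586 deg

rho = 24.6171, theta = 309.4725 deg, phi = 63.4586 deg


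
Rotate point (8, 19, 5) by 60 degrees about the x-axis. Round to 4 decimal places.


x' = 8
y' = 19*cos(60) - 5*sin(60) = 5.1699
z' = 19*sin(60) + 5*cos(60) = 18.9545

(8, 5.1699, 18.9545)


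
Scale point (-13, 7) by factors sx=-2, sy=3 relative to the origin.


Scaling: (x*sx, y*sy) = (-13*-2, 7*3) = (26, 21)

(26, 21)


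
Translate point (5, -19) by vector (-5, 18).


Translation: (x+dx, y+dy) = (5+-5, -19+18) = (0, -1)

(0, -1)


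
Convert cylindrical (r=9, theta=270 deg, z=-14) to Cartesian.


x = 9 * cos(270) = 0
y = 9 * sin(270) = -9
z = -14

(0, -9, -14)


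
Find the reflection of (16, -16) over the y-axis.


Reflection across y-axis: (x, y) -> (-x, y)
(16, -16) -> (-16, -16)

(-16, -16)


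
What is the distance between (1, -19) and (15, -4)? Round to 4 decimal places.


d = sqrt((15-1)^2 + (-4--19)^2) = 20.5183

20.5183


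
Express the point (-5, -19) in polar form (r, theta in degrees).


r = sqrt((-5)^2 + (-19)^2) = 19.6469
theta = atan2(-19, -5) = 255.2564 degrees

r = 19.6469, theta = 255.2564 degrees


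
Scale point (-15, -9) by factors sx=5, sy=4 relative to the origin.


Scaling: (x*sx, y*sy) = (-15*5, -9*4) = (-75, -36)

(-75, -36)


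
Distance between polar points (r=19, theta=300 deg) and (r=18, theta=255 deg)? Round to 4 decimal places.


d = sqrt(r1^2 + r2^2 - 2*r1*r2*cos(t2-t1))
d = sqrt(19^2 + 18^2 - 2*19*18*cos(255-300)) = 14.1894

14.1894


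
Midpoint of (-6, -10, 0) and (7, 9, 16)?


Midpoint = ((-6+7)/2, (-10+9)/2, (0+16)/2) = (0.5, -0.5, 8)

(0.5, -0.5, 8)


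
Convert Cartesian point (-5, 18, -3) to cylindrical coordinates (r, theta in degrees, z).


r = sqrt((-5)^2 + 18^2) = 18.6815
theta = atan2(18, -5) = 105.5241 deg
z = -3

r = 18.6815, theta = 105.5241 deg, z = -3


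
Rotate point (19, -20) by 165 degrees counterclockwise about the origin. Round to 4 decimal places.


x' = 19*cos(165) - -20*sin(165) = -13.1762
y' = 19*sin(165) + -20*cos(165) = 24.2361

(-13.1762, 24.2361)


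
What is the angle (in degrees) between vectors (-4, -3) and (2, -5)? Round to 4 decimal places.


dot = -4*2 + -3*-5 = 7
|u| = 5, |v| = 5.3852
cos(angle) = 0.26
angle = 74.9315 degrees

74.9315 degrees


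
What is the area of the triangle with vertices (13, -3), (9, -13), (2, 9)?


Area = |x1(y2-y3) + x2(y3-y1) + x3(y1-y2)| / 2
= |13*(-13-9) + 9*(9--3) + 2*(-3--13)| / 2
= 79

79


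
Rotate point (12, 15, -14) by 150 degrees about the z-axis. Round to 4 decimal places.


x' = 12*cos(150) - 15*sin(150) = -17.8923
y' = 12*sin(150) + 15*cos(150) = -6.9904
z' = -14

(-17.8923, -6.9904, -14)


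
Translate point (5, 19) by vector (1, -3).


Translation: (x+dx, y+dy) = (5+1, 19+-3) = (6, 16)

(6, 16)


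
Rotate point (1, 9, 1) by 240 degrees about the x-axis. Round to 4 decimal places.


x' = 1
y' = 9*cos(240) - 1*sin(240) = -3.634
z' = 9*sin(240) + 1*cos(240) = -8.2942

(1, -3.634, -8.2942)


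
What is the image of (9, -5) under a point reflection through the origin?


Reflection through origin: (x, y) -> (-x, -y)
(9, -5) -> (-9, 5)

(-9, 5)


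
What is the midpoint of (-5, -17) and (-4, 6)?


Midpoint = ((-5+-4)/2, (-17+6)/2) = (-4.5, -5.5)

(-4.5, -5.5)


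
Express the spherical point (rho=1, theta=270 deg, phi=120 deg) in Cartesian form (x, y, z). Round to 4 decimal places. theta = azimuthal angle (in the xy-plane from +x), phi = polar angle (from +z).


x = 1 * sin(120) * cos(270) = 0
y = 1 * sin(120) * sin(270) = -0.866
z = 1 * cos(120) = -0.5

(0, -0.866, -0.5)


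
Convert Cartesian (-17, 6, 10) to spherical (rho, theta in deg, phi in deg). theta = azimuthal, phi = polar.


rho = sqrt((-17)^2 + 6^2 + 10^2) = 20.6155
theta = atan2(6, -17) = 160.56 deg
phi = acos(10/20.6155) = 60.9829 deg

rho = 20.6155, theta = 160.56 deg, phi = 60.9829 deg


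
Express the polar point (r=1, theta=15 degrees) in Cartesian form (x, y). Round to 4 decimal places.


x = 1 * cos(15) = 0.9659
y = 1 * sin(15) = 0.2588

(0.9659, 0.2588)


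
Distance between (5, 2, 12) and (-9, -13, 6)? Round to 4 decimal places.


d = sqrt((-9-5)^2 + (-13-2)^2 + (6-12)^2) = 21.3776

21.3776


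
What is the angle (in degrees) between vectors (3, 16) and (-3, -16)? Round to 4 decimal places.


dot = 3*-3 + 16*-16 = -265
|u| = 16.2788, |v| = 16.2788
cos(angle) = -1
angle = 180 degrees

180 degrees


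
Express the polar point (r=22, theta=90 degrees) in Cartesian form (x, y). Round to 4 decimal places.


x = 22 * cos(90) = 0
y = 22 * sin(90) = 22

(0, 22)


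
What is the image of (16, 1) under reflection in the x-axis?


Reflection across x-axis: (x, y) -> (x, -y)
(16, 1) -> (16, -1)

(16, -1)


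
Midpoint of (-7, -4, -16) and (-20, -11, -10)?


Midpoint = ((-7+-20)/2, (-4+-11)/2, (-16+-10)/2) = (-13.5, -7.5, -13)

(-13.5, -7.5, -13)


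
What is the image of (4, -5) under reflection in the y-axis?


Reflection across y-axis: (x, y) -> (-x, y)
(4, -5) -> (-4, -5)

(-4, -5)


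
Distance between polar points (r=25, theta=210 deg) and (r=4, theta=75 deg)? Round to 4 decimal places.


d = sqrt(r1^2 + r2^2 - 2*r1*r2*cos(t2-t1))
d = sqrt(25^2 + 4^2 - 2*25*4*cos(75-210)) = 27.9718

27.9718


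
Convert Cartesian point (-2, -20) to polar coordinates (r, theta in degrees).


r = sqrt((-2)^2 + (-20)^2) = 20.0998
theta = atan2(-20, -2) = 264.2894 degrees

r = 20.0998, theta = 264.2894 degrees


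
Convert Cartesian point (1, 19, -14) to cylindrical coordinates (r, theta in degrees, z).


r = sqrt(1^2 + 19^2) = 19.0263
theta = atan2(19, 1) = 86.9872 deg
z = -14

r = 19.0263, theta = 86.9872 deg, z = -14


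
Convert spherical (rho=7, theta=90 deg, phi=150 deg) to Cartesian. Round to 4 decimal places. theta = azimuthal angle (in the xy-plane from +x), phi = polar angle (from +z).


x = 7 * sin(150) * cos(90) = 0
y = 7 * sin(150) * sin(90) = 3.5
z = 7 * cos(150) = -6.0622

(0, 3.5, -6.0622)


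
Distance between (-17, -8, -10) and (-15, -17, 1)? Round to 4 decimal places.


d = sqrt((-15--17)^2 + (-17--8)^2 + (1--10)^2) = 14.3527

14.3527


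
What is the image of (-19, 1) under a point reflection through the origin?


Reflection through origin: (x, y) -> (-x, -y)
(-19, 1) -> (19, -1)

(19, -1)


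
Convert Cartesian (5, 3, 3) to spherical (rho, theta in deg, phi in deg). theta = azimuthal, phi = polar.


rho = sqrt(5^2 + 3^2 + 3^2) = 6.5574
theta = atan2(3, 5) = 30.9638 deg
phi = acos(3/6.5574) = 62.7744 deg

rho = 6.5574, theta = 30.9638 deg, phi = 62.7744 deg


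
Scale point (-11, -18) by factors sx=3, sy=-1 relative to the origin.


Scaling: (x*sx, y*sy) = (-11*3, -18*-1) = (-33, 18)

(-33, 18)


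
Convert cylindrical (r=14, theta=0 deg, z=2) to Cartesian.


x = 14 * cos(0) = 14
y = 14 * sin(0) = 0
z = 2

(14, 0, 2)


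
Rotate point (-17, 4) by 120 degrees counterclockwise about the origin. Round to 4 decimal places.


x' = -17*cos(120) - 4*sin(120) = 5.0359
y' = -17*sin(120) + 4*cos(120) = -16.7224

(5.0359, -16.7224)


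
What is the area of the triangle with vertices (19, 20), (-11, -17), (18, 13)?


Area = |x1(y2-y3) + x2(y3-y1) + x3(y1-y2)| / 2
= |19*(-17-13) + -11*(13-20) + 18*(20--17)| / 2
= 86.5

86.5


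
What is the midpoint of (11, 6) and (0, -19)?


Midpoint = ((11+0)/2, (6+-19)/2) = (5.5, -6.5)

(5.5, -6.5)


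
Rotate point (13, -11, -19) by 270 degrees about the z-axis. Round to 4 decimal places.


x' = 13*cos(270) - -11*sin(270) = -11
y' = 13*sin(270) + -11*cos(270) = -13
z' = -19

(-11, -13, -19)


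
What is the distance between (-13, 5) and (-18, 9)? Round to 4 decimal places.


d = sqrt((-18--13)^2 + (9-5)^2) = 6.4031

6.4031


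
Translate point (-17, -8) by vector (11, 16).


Translation: (x+dx, y+dy) = (-17+11, -8+16) = (-6, 8)

(-6, 8)


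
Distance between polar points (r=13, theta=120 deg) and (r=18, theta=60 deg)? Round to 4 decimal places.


d = sqrt(r1^2 + r2^2 - 2*r1*r2*cos(t2-t1))
d = sqrt(13^2 + 18^2 - 2*13*18*cos(60-120)) = 16.0935

16.0935


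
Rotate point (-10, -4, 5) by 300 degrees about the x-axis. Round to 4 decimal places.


x' = -10
y' = -4*cos(300) - 5*sin(300) = 2.3301
z' = -4*sin(300) + 5*cos(300) = 5.9641

(-10, 2.3301, 5.9641)


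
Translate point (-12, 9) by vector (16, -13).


Translation: (x+dx, y+dy) = (-12+16, 9+-13) = (4, -4)

(4, -4)


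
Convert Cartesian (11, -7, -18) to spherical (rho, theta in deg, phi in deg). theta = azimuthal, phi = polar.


rho = sqrt(11^2 + (-7)^2 + (-18)^2) = 22.2261
theta = atan2(-7, 11) = 327.5288 deg
phi = acos(-18/22.2261) = 144.0821 deg

rho = 22.2261, theta = 327.5288 deg, phi = 144.0821 deg


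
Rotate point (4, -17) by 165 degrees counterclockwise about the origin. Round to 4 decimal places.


x' = 4*cos(165) - -17*sin(165) = 0.5362
y' = 4*sin(165) + -17*cos(165) = 17.456

(0.5362, 17.456)


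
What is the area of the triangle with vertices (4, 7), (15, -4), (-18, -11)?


Area = |x1(y2-y3) + x2(y3-y1) + x3(y1-y2)| / 2
= |4*(-4--11) + 15*(-11-7) + -18*(7--4)| / 2
= 220

220


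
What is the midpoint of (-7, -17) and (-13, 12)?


Midpoint = ((-7+-13)/2, (-17+12)/2) = (-10, -2.5)

(-10, -2.5)


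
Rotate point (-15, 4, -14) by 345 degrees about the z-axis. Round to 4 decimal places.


x' = -15*cos(345) - 4*sin(345) = -13.4536
y' = -15*sin(345) + 4*cos(345) = 7.746
z' = -14

(-13.4536, 7.746, -14)


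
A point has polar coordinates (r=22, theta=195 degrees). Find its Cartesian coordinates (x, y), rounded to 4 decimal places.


x = 22 * cos(195) = -21.2504
y = 22 * sin(195) = -5.694

(-21.2504, -5.694)


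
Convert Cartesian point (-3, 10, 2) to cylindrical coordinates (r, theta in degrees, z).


r = sqrt((-3)^2 + 10^2) = 10.4403
theta = atan2(10, -3) = 106.6992 deg
z = 2

r = 10.4403, theta = 106.6992 deg, z = 2


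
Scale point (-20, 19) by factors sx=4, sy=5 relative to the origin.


Scaling: (x*sx, y*sy) = (-20*4, 19*5) = (-80, 95)

(-80, 95)


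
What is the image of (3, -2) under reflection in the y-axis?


Reflection across y-axis: (x, y) -> (-x, y)
(3, -2) -> (-3, -2)

(-3, -2)


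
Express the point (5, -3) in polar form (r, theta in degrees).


r = sqrt(5^2 + (-3)^2) = 5.831
theta = atan2(-3, 5) = 329.0362 degrees

r = 5.831, theta = 329.0362 degrees


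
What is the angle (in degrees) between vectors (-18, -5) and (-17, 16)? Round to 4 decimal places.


dot = -18*-17 + -5*16 = 226
|u| = 18.6815, |v| = 23.3452
cos(angle) = 0.5182
angle = 58.7884 degrees

58.7884 degrees


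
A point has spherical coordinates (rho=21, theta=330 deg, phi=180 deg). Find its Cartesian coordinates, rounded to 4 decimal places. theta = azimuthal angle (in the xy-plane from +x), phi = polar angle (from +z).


x = 21 * sin(180) * cos(330) = 0
y = 21 * sin(180) * sin(330) = 0
z = 21 * cos(180) = -21

(0, 0, -21)


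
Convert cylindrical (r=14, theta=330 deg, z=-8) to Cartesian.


x = 14 * cos(330) = 12.1244
y = 14 * sin(330) = -7
z = -8

(12.1244, -7, -8)


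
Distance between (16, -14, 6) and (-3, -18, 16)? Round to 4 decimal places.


d = sqrt((-3-16)^2 + (-18--14)^2 + (16-6)^2) = 21.8403

21.8403


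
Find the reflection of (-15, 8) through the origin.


Reflection through origin: (x, y) -> (-x, -y)
(-15, 8) -> (15, -8)

(15, -8)


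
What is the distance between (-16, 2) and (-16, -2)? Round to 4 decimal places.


d = sqrt((-16--16)^2 + (-2-2)^2) = 4

4


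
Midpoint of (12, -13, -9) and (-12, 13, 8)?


Midpoint = ((12+-12)/2, (-13+13)/2, (-9+8)/2) = (0, 0, -0.5)

(0, 0, -0.5)


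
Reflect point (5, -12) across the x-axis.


Reflection across x-axis: (x, y) -> (x, -y)
(5, -12) -> (5, 12)

(5, 12)


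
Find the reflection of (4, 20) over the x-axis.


Reflection across x-axis: (x, y) -> (x, -y)
(4, 20) -> (4, -20)

(4, -20)


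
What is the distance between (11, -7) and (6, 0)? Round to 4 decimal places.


d = sqrt((6-11)^2 + (0--7)^2) = 8.6023

8.6023


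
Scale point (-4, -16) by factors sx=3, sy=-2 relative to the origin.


Scaling: (x*sx, y*sy) = (-4*3, -16*-2) = (-12, 32)

(-12, 32)


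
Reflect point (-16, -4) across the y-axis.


Reflection across y-axis: (x, y) -> (-x, y)
(-16, -4) -> (16, -4)

(16, -4)


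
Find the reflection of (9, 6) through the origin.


Reflection through origin: (x, y) -> (-x, -y)
(9, 6) -> (-9, -6)

(-9, -6)


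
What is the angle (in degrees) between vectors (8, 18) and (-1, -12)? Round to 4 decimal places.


dot = 8*-1 + 18*-12 = -224
|u| = 19.6977, |v| = 12.0416
cos(angle) = -0.9444
angle = 160.8012 degrees

160.8012 degrees


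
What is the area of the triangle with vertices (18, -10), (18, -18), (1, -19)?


Area = |x1(y2-y3) + x2(y3-y1) + x3(y1-y2)| / 2
= |18*(-18--19) + 18*(-19--10) + 1*(-10--18)| / 2
= 68

68


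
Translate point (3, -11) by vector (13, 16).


Translation: (x+dx, y+dy) = (3+13, -11+16) = (16, 5)

(16, 5)


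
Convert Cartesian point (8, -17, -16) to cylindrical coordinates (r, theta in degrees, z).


r = sqrt(8^2 + (-17)^2) = 18.7883
theta = atan2(-17, 8) = 295.2011 deg
z = -16

r = 18.7883, theta = 295.2011 deg, z = -16


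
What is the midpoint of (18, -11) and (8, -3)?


Midpoint = ((18+8)/2, (-11+-3)/2) = (13, -7)

(13, -7)


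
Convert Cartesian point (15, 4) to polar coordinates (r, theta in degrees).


r = sqrt(15^2 + 4^2) = 15.5242
theta = atan2(4, 15) = 14.9314 degrees

r = 15.5242, theta = 14.9314 degrees


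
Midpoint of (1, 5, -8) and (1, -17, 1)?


Midpoint = ((1+1)/2, (5+-17)/2, (-8+1)/2) = (1, -6, -3.5)

(1, -6, -3.5)


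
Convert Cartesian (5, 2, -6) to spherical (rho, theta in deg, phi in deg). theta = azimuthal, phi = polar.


rho = sqrt(5^2 + 2^2 + (-6)^2) = 8.0623
theta = atan2(2, 5) = 21.8014 deg
phi = acos(-6/8.0623) = 138.0912 deg

rho = 8.0623, theta = 21.8014 deg, phi = 138.0912 deg


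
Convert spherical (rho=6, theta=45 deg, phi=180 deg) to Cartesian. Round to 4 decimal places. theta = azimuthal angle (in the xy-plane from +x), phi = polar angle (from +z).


x = 6 * sin(180) * cos(45) = 0
y = 6 * sin(180) * sin(45) = 0
z = 6 * cos(180) = -6

(0, 0, -6)


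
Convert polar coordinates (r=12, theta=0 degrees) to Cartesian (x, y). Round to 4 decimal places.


x = 12 * cos(0) = 12
y = 12 * sin(0) = 0

(12, 0)


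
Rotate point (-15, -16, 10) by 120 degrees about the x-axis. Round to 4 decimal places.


x' = -15
y' = -16*cos(120) - 10*sin(120) = -0.6603
z' = -16*sin(120) + 10*cos(120) = -18.8564

(-15, -0.6603, -18.8564)


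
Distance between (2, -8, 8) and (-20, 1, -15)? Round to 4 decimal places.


d = sqrt((-20-2)^2 + (1--8)^2 + (-15-8)^2) = 33.0757

33.0757


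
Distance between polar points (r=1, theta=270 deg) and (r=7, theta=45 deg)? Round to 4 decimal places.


d = sqrt(r1^2 + r2^2 - 2*r1*r2*cos(t2-t1))
d = sqrt(1^2 + 7^2 - 2*1*7*cos(45-270)) = 7.7395

7.7395


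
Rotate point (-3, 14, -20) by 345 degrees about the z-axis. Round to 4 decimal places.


x' = -3*cos(345) - 14*sin(345) = 0.7257
y' = -3*sin(345) + 14*cos(345) = 14.2994
z' = -20

(0.7257, 14.2994, -20)


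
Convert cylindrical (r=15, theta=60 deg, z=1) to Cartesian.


x = 15 * cos(60) = 7.5
y = 15 * sin(60) = 12.9904
z = 1

(7.5, 12.9904, 1)


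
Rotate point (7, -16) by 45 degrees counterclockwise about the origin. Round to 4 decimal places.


x' = 7*cos(45) - -16*sin(45) = 16.2635
y' = 7*sin(45) + -16*cos(45) = -6.364

(16.2635, -6.364)


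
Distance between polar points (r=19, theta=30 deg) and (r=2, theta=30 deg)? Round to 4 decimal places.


d = sqrt(r1^2 + r2^2 - 2*r1*r2*cos(t2-t1))
d = sqrt(19^2 + 2^2 - 2*19*2*cos(30-30)) = 17

17


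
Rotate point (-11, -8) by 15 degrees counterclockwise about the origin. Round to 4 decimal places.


x' = -11*cos(15) - -8*sin(15) = -8.5546
y' = -11*sin(15) + -8*cos(15) = -10.5744

(-8.5546, -10.5744)


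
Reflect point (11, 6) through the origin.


Reflection through origin: (x, y) -> (-x, -y)
(11, 6) -> (-11, -6)

(-11, -6)


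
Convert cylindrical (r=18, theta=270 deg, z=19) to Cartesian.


x = 18 * cos(270) = 0
y = 18 * sin(270) = -18
z = 19

(0, -18, 19)


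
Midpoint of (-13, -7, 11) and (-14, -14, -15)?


Midpoint = ((-13+-14)/2, (-7+-14)/2, (11+-15)/2) = (-13.5, -10.5, -2)

(-13.5, -10.5, -2)


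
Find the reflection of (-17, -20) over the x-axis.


Reflection across x-axis: (x, y) -> (x, -y)
(-17, -20) -> (-17, 20)

(-17, 20)


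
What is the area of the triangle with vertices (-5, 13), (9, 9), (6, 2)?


Area = |x1(y2-y3) + x2(y3-y1) + x3(y1-y2)| / 2
= |-5*(9-2) + 9*(2-13) + 6*(13-9)| / 2
= 55

55


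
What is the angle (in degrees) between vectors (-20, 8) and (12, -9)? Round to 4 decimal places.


dot = -20*12 + 8*-9 = -312
|u| = 21.5407, |v| = 15
cos(angle) = -0.9656
angle = 164.9315 degrees

164.9315 degrees


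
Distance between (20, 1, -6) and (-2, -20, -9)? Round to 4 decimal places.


d = sqrt((-2-20)^2 + (-20-1)^2 + (-9--6)^2) = 30.5614

30.5614


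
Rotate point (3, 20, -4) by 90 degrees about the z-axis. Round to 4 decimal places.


x' = 3*cos(90) - 20*sin(90) = -20
y' = 3*sin(90) + 20*cos(90) = 3
z' = -4

(-20, 3, -4)


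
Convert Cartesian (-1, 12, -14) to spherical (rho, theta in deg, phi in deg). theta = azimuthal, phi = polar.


rho = sqrt((-1)^2 + 12^2 + (-14)^2) = 18.4662
theta = atan2(12, -1) = 94.7636 deg
phi = acos(-14/18.4662) = 139.3007 deg

rho = 18.4662, theta = 94.7636 deg, phi = 139.3007 deg


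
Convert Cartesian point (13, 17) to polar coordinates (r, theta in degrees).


r = sqrt(13^2 + 17^2) = 21.4009
theta = atan2(17, 13) = 52.5946 degrees

r = 21.4009, theta = 52.5946 degrees


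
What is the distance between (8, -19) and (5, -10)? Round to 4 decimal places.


d = sqrt((5-8)^2 + (-10--19)^2) = 9.4868

9.4868


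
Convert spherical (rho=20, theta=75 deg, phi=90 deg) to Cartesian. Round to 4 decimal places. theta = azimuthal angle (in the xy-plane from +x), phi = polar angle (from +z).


x = 20 * sin(90) * cos(75) = 5.1764
y = 20 * sin(90) * sin(75) = 19.3185
z = 20 * cos(90) = 0

(5.1764, 19.3185, 0)


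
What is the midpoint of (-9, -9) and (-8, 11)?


Midpoint = ((-9+-8)/2, (-9+11)/2) = (-8.5, 1)

(-8.5, 1)


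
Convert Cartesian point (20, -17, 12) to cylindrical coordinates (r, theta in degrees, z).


r = sqrt(20^2 + (-17)^2) = 26.2488
theta = atan2(-17, 20) = 319.6355 deg
z = 12

r = 26.2488, theta = 319.6355 deg, z = 12


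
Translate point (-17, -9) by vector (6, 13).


Translation: (x+dx, y+dy) = (-17+6, -9+13) = (-11, 4)

(-11, 4)


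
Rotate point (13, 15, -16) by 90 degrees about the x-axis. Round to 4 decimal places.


x' = 13
y' = 15*cos(90) - -16*sin(90) = 16
z' = 15*sin(90) + -16*cos(90) = 15

(13, 16, 15)


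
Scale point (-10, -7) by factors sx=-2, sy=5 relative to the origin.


Scaling: (x*sx, y*sy) = (-10*-2, -7*5) = (20, -35)

(20, -35)


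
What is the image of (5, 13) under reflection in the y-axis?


Reflection across y-axis: (x, y) -> (-x, y)
(5, 13) -> (-5, 13)

(-5, 13)


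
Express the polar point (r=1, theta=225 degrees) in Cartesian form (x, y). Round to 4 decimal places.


x = 1 * cos(225) = -0.7071
y = 1 * sin(225) = -0.7071

(-0.7071, -0.7071)


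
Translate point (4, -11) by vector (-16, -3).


Translation: (x+dx, y+dy) = (4+-16, -11+-3) = (-12, -14)

(-12, -14)


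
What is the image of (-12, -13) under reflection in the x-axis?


Reflection across x-axis: (x, y) -> (x, -y)
(-12, -13) -> (-12, 13)

(-12, 13)


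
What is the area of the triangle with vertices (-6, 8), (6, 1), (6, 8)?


Area = |x1(y2-y3) + x2(y3-y1) + x3(y1-y2)| / 2
= |-6*(1-8) + 6*(8-8) + 6*(8-1)| / 2
= 42

42


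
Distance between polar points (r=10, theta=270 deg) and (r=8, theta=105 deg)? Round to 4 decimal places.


d = sqrt(r1^2 + r2^2 - 2*r1*r2*cos(t2-t1))
d = sqrt(10^2 + 8^2 - 2*10*8*cos(105-270)) = 17.8479

17.8479


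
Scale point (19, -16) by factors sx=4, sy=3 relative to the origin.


Scaling: (x*sx, y*sy) = (19*4, -16*3) = (76, -48)

(76, -48)
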